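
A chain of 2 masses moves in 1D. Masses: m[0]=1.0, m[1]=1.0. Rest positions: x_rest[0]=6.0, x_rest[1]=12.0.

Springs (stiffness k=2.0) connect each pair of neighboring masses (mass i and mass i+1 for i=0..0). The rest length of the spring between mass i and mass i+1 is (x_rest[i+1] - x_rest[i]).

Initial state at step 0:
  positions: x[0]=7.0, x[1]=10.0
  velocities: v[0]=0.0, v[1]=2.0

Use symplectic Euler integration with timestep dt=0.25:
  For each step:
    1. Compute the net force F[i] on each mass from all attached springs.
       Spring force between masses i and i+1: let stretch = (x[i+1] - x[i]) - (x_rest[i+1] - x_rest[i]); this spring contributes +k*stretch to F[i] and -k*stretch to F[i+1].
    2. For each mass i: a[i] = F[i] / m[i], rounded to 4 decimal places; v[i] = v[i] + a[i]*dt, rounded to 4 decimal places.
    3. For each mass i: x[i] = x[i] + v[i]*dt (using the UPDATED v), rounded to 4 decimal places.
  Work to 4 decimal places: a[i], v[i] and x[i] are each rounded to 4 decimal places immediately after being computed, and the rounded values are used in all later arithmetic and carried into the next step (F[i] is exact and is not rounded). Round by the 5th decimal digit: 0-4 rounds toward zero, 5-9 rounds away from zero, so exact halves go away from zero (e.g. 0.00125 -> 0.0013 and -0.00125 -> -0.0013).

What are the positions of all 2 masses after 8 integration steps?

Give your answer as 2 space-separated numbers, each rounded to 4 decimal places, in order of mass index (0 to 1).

Answer: 7.2778 13.7224

Derivation:
Step 0: x=[7.0000 10.0000] v=[0.0000 2.0000]
Step 1: x=[6.6250 10.8750] v=[-1.5000 3.5000]
Step 2: x=[6.0313 11.9688] v=[-2.3750 4.3750]
Step 3: x=[5.4297 13.0704] v=[-2.4063 4.4063]
Step 4: x=[5.0332 13.9669] v=[-1.5860 3.5860]
Step 5: x=[5.0034 14.4967] v=[-0.1192 2.1192]
Step 6: x=[5.4103 14.5899] v=[1.6275 0.3726]
Step 7: x=[6.2146 14.2856] v=[3.2173 -1.2172]
Step 8: x=[7.2778 13.7224] v=[4.2528 -2.2527]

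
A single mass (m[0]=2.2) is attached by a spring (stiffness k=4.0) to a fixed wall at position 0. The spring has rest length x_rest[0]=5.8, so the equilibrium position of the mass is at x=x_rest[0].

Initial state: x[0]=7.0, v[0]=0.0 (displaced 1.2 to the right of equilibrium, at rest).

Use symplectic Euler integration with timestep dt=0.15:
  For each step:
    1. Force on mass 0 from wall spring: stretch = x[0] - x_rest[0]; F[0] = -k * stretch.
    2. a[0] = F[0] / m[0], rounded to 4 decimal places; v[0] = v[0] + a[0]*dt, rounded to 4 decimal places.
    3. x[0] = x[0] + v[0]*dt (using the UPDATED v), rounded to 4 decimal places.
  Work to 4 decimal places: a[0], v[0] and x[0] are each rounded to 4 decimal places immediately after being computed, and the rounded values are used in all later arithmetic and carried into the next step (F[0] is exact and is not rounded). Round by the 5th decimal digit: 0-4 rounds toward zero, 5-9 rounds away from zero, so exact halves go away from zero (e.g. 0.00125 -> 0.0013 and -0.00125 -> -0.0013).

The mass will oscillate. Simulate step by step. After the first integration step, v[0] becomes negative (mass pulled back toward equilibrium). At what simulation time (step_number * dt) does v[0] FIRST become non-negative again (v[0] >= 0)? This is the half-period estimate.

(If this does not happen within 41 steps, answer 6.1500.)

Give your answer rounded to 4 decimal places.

Answer: 2.4000

Derivation:
Step 0: x=[7.0000] v=[0.0000]
Step 1: x=[6.9509] v=[-0.3273]
Step 2: x=[6.8547] v=[-0.6412]
Step 3: x=[6.7154] v=[-0.9288]
Step 4: x=[6.5386] v=[-1.1785]
Step 5: x=[6.3316] v=[-1.3799]
Step 6: x=[6.1029] v=[-1.5249]
Step 7: x=[5.8618] v=[-1.6075]
Step 8: x=[5.6181] v=[-1.6244]
Step 9: x=[5.3819] v=[-1.5748]
Step 10: x=[5.1628] v=[-1.4608]
Step 11: x=[4.9698] v=[-1.2870]
Step 12: x=[4.8107] v=[-1.0606]
Step 13: x=[4.6921] v=[-0.7908]
Step 14: x=[4.6188] v=[-0.4886]
Step 15: x=[4.5938] v=[-0.1665]
Step 16: x=[4.6182] v=[0.1625]
First v>=0 after going negative at step 16, time=2.4000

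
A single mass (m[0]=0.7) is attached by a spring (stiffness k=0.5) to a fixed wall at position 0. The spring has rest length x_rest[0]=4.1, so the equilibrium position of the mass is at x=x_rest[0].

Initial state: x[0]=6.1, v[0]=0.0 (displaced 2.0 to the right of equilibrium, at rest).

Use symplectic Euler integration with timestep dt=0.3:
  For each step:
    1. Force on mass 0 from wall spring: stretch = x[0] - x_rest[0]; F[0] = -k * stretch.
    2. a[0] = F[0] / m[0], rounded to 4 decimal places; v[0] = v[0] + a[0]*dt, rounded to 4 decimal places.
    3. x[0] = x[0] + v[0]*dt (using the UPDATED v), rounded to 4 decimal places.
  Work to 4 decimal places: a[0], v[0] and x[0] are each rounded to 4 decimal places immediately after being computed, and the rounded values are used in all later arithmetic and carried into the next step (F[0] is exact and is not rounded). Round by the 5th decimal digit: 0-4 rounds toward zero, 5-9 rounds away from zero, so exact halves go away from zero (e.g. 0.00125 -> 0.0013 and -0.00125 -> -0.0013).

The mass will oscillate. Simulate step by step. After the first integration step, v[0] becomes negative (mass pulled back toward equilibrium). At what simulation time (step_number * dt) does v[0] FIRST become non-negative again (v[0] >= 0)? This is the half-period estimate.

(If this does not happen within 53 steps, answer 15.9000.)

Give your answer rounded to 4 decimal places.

Step 0: x=[6.1000] v=[0.0000]
Step 1: x=[5.9714] v=[-0.4286]
Step 2: x=[5.7225] v=[-0.8296]
Step 3: x=[5.3693] v=[-1.1773]
Step 4: x=[4.9345] v=[-1.4493]
Step 5: x=[4.4461] v=[-1.6281]
Step 6: x=[3.9354] v=[-1.7023]
Step 7: x=[3.4353] v=[-1.6670]
Step 8: x=[2.9779] v=[-1.5246]
Step 9: x=[2.5926] v=[-1.2842]
Step 10: x=[2.3042] v=[-0.9612]
Step 11: x=[2.1313] v=[-0.5764]
Step 12: x=[2.0850] v=[-0.1545]
Step 13: x=[2.1682] v=[0.2773]
First v>=0 after going negative at step 13, time=3.9000

Answer: 3.9000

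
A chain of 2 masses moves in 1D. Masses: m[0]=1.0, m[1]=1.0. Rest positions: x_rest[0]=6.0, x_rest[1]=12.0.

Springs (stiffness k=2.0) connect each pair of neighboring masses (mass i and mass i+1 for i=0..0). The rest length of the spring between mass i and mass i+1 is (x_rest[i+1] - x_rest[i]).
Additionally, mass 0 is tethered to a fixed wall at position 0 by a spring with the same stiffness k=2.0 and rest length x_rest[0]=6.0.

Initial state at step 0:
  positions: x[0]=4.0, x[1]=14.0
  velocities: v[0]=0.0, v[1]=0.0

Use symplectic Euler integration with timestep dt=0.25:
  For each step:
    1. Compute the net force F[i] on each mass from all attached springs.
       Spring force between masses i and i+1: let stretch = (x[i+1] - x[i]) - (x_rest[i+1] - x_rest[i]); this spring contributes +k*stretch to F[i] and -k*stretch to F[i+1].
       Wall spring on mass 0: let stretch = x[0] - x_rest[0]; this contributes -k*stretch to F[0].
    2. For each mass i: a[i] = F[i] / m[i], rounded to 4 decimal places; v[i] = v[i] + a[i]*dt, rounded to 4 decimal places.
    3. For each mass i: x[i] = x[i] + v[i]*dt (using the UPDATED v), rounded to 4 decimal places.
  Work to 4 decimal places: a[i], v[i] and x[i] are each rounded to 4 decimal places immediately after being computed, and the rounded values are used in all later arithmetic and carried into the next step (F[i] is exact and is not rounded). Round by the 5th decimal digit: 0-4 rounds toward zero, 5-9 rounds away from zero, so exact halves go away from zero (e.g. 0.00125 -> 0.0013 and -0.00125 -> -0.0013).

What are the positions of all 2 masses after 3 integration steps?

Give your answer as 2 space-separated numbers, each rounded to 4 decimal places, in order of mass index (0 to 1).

Answer: 7.3321 11.7305

Derivation:
Step 0: x=[4.0000 14.0000] v=[0.0000 0.0000]
Step 1: x=[4.7500 13.5000] v=[3.0000 -2.0000]
Step 2: x=[6.0000 12.6563] v=[5.0000 -3.3750]
Step 3: x=[7.3321 11.7305] v=[5.3282 -3.7032]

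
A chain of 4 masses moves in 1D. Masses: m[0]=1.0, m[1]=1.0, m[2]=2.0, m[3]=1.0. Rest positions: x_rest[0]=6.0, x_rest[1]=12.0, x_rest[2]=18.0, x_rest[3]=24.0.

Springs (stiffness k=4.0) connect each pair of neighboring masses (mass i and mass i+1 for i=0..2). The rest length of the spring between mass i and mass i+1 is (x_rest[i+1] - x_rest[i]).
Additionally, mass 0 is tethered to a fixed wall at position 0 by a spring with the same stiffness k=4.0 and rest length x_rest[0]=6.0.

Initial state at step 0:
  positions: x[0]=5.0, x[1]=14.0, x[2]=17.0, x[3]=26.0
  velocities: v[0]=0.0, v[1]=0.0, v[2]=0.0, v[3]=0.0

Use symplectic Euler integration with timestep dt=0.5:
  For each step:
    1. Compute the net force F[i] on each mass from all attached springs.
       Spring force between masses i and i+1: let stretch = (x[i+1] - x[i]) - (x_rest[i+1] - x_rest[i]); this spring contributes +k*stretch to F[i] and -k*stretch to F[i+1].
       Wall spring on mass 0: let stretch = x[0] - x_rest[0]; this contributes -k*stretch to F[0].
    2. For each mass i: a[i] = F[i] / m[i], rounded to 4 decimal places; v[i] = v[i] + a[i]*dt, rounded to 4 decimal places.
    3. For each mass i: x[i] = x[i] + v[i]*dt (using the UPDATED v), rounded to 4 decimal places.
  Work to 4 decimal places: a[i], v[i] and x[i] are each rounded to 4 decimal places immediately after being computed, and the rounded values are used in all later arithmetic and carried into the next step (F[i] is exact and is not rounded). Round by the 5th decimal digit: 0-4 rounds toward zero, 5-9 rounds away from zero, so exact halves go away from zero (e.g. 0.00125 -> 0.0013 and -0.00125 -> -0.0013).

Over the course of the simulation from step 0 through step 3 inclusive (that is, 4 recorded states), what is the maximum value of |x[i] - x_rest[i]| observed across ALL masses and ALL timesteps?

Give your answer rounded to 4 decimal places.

Step 0: x=[5.0000 14.0000 17.0000 26.0000] v=[0.0000 0.0000 0.0000 0.0000]
Step 1: x=[9.0000 8.0000 20.0000 23.0000] v=[8.0000 -12.0000 6.0000 -6.0000]
Step 2: x=[3.0000 15.0000 18.5000 23.0000] v=[-12.0000 14.0000 -3.0000 0.0000]
Step 3: x=[6.0000 13.5000 17.5000 24.5000] v=[6.0000 -3.0000 -2.0000 3.0000]
Max displacement = 4.0000

Answer: 4.0000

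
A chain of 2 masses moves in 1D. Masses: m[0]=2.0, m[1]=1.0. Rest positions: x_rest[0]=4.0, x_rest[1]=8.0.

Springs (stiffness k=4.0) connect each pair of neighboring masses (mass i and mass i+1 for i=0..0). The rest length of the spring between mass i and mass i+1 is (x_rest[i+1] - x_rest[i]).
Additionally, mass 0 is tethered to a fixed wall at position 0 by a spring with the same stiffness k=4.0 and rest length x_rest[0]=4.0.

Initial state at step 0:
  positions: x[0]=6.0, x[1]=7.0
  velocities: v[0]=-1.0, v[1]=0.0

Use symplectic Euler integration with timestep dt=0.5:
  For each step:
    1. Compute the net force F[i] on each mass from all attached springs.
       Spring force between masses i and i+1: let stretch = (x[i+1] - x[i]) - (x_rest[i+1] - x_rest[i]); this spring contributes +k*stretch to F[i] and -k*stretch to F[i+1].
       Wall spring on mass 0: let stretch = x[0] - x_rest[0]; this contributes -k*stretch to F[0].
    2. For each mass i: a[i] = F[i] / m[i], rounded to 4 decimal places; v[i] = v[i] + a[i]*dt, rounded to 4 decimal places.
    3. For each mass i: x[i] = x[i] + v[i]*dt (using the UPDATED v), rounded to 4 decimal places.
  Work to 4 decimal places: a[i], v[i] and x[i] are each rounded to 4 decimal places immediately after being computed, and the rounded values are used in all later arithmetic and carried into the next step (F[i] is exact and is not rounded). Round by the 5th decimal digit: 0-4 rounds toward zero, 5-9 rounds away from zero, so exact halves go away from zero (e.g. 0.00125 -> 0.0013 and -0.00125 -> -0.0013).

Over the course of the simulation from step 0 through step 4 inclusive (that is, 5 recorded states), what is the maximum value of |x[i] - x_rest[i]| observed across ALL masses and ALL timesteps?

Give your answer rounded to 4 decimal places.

Answer: 4.0000

Derivation:
Step 0: x=[6.0000 7.0000] v=[-1.0000 0.0000]
Step 1: x=[3.0000 10.0000] v=[-6.0000 6.0000]
Step 2: x=[2.0000 10.0000] v=[-2.0000 0.0000]
Step 3: x=[4.0000 6.0000] v=[4.0000 -8.0000]
Step 4: x=[5.0000 4.0000] v=[2.0000 -4.0000]
Max displacement = 4.0000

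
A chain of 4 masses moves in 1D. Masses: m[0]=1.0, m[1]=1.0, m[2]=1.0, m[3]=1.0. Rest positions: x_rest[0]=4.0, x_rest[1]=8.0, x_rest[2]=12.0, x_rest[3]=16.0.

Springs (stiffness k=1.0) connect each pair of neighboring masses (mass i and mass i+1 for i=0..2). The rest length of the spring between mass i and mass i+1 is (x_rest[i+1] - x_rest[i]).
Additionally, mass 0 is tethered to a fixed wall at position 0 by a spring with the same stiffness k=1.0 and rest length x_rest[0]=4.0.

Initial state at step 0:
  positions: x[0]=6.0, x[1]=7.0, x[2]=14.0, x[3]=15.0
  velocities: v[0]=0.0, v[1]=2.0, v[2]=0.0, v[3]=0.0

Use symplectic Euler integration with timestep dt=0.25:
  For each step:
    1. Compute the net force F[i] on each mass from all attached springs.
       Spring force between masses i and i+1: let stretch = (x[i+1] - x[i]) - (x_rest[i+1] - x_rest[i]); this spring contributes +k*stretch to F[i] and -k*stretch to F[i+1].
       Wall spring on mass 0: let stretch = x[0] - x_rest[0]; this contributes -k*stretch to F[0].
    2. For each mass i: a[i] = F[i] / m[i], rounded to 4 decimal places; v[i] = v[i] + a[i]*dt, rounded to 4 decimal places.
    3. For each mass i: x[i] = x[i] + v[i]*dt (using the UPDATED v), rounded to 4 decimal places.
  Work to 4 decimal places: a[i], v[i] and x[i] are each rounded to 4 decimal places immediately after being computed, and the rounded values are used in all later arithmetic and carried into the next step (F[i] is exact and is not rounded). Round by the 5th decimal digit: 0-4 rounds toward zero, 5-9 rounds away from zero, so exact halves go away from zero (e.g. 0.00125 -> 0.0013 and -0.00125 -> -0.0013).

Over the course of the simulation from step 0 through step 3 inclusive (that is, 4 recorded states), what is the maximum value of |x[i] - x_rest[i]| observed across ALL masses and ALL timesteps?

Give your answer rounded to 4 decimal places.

Step 0: x=[6.0000 7.0000 14.0000 15.0000] v=[0.0000 2.0000 0.0000 0.0000]
Step 1: x=[5.6875 7.8750 13.6250 15.1875] v=[-1.2500 3.5000 -1.5000 0.7500]
Step 2: x=[5.1563 8.9727 12.9883 15.5274] v=[-2.1250 4.3906 -2.5469 1.3594]
Step 3: x=[4.5413 10.0828 12.2593 15.9586] v=[-2.4600 4.4404 -2.9160 1.7246]
Max displacement = 2.0828

Answer: 2.0828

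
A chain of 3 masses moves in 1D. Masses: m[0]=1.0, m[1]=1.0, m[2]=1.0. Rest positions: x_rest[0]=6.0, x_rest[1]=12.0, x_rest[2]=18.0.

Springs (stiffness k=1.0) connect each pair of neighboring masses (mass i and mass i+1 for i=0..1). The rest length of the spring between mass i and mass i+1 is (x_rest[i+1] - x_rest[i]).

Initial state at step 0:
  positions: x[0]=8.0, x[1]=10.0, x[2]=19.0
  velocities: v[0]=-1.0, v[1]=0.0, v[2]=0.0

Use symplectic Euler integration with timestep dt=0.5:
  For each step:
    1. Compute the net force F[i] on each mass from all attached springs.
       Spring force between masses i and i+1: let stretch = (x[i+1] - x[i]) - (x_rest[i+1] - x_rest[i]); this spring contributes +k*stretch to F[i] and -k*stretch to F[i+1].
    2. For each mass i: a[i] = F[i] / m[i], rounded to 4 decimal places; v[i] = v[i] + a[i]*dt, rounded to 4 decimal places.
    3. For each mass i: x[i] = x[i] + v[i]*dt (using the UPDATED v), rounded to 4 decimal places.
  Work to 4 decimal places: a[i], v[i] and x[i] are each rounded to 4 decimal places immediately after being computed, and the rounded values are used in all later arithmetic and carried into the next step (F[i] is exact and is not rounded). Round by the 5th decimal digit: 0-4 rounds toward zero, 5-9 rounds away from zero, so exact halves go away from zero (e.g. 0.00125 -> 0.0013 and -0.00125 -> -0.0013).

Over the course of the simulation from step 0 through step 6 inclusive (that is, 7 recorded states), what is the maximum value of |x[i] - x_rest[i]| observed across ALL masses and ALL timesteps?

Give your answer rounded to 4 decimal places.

Answer: 3.1530

Derivation:
Step 0: x=[8.0000 10.0000 19.0000] v=[-1.0000 0.0000 0.0000]
Step 1: x=[6.5000 11.7500 18.2500] v=[-3.0000 3.5000 -1.5000]
Step 2: x=[4.8125 13.8125 17.3750] v=[-3.3750 4.1250 -1.7500]
Step 3: x=[3.8750 14.5157 17.1094] v=[-1.8750 1.4063 -0.5313]
Step 4: x=[4.0977 13.2071 17.6954] v=[0.4454 -2.6172 1.1719]
Step 5: x=[5.0978 10.7432 18.6593] v=[2.0001 -4.9278 1.9278]
Step 6: x=[6.0092 8.8470 19.1442] v=[1.8228 -3.7925 0.9698]
Max displacement = 3.1530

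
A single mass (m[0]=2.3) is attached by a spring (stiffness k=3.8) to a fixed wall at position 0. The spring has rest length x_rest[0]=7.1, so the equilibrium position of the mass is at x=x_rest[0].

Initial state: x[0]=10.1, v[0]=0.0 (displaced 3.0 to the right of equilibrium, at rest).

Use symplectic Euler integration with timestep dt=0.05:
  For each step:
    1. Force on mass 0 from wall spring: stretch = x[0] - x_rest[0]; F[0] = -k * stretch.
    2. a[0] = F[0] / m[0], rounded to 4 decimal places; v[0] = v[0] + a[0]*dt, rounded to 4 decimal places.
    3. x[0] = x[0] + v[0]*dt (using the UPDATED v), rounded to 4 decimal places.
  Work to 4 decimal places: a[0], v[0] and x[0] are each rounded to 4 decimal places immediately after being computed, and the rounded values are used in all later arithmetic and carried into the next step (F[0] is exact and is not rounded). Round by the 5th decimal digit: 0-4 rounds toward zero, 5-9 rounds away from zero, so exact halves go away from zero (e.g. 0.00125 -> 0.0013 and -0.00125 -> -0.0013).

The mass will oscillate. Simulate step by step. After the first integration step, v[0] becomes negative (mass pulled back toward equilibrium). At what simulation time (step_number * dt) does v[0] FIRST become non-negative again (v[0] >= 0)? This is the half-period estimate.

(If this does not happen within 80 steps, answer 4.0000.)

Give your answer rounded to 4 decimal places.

Step 0: x=[10.1000] v=[0.0000]
Step 1: x=[10.0876] v=[-0.2478]
Step 2: x=[10.0629] v=[-0.4946]
Step 3: x=[10.0259] v=[-0.7394]
Step 4: x=[9.9768] v=[-0.9811]
Step 5: x=[9.9159] v=[-1.2188]
Step 6: x=[9.8433] v=[-1.4514]
Step 7: x=[9.7594] v=[-1.6780]
Step 8: x=[9.6645] v=[-1.8977]
Step 9: x=[9.5590] v=[-2.1096]
Step 10: x=[9.4434] v=[-2.3127]
Step 11: x=[9.3181] v=[-2.5063]
Step 12: x=[9.1836] v=[-2.6895]
Step 13: x=[9.0405] v=[-2.8616]
Step 14: x=[8.8894] v=[-3.0219]
Step 15: x=[8.7309] v=[-3.1697]
Step 16: x=[8.5657] v=[-3.3044]
Step 17: x=[8.3944] v=[-3.4255]
Step 18: x=[8.2178] v=[-3.5324]
Step 19: x=[8.0366] v=[-3.6247]
Step 20: x=[7.8515] v=[-3.7021]
Step 21: x=[7.6633] v=[-3.7642]
Step 22: x=[7.4728] v=[-3.8107]
Step 23: x=[7.2807] v=[-3.8415]
Step 24: x=[7.0879] v=[-3.8564]
Step 25: x=[6.8951] v=[-3.8554]
Step 26: x=[6.7032] v=[-3.8385]
Step 27: x=[6.5129] v=[-3.8057]
Step 28: x=[6.3250] v=[-3.7572]
Step 29: x=[6.1403] v=[-3.6932]
Step 30: x=[5.9596] v=[-3.6139]
Step 31: x=[5.7836] v=[-3.5197]
Step 32: x=[5.6131] v=[-3.4110]
Step 33: x=[5.4487] v=[-3.2882]
Step 34: x=[5.2911] v=[-3.1518]
Step 35: x=[5.1410] v=[-3.0024]
Step 36: x=[4.9990] v=[-2.8406]
Step 37: x=[4.8657] v=[-2.6670]
Step 38: x=[4.7416] v=[-2.4824]
Step 39: x=[4.6272] v=[-2.2876]
Step 40: x=[4.5230] v=[-2.0833]
Step 41: x=[4.4295] v=[-1.8704]
Step 42: x=[4.3470] v=[-1.6498]
Step 43: x=[4.2759] v=[-1.4224]
Step 44: x=[4.2164] v=[-1.1891]
Step 45: x=[4.1689] v=[-0.9509]
Step 46: x=[4.1335] v=[-0.7088]
Step 47: x=[4.1103] v=[-0.4637]
Step 48: x=[4.0995] v=[-0.2167]
Step 49: x=[4.1011] v=[0.0312]
First v>=0 after going negative at step 49, time=2.4500

Answer: 2.4500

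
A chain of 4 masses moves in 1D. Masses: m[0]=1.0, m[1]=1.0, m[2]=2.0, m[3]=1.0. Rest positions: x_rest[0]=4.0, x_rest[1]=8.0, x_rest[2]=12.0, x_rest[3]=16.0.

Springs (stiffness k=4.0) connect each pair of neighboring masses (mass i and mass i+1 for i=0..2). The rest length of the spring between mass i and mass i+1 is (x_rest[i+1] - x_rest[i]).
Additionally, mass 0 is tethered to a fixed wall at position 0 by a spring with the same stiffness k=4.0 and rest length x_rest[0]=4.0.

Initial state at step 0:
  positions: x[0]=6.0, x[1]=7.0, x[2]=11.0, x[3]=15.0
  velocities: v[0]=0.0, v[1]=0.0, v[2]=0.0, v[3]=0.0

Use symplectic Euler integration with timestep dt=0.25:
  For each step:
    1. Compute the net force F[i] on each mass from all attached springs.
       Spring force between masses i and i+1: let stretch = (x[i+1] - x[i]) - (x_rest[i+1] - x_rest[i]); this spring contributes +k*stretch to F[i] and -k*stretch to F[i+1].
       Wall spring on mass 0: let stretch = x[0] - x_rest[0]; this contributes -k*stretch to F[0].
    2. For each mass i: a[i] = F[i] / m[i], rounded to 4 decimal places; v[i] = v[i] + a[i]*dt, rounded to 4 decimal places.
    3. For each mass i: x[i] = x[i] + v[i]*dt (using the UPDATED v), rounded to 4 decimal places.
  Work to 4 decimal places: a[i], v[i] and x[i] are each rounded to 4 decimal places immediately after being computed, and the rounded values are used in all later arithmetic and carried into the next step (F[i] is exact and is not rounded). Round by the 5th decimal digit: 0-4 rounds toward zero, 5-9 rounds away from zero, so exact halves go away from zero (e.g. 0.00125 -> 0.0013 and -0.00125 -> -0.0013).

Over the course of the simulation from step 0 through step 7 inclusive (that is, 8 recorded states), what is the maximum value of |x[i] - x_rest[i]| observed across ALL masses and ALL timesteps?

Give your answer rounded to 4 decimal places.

Answer: 2.3402

Derivation:
Step 0: x=[6.0000 7.0000 11.0000 15.0000] v=[0.0000 0.0000 0.0000 0.0000]
Step 1: x=[4.7500 7.7500 11.0000 15.0000] v=[-5.0000 3.0000 0.0000 0.0000]
Step 2: x=[3.0625 8.5625 11.0938 15.0000] v=[-6.7500 3.2500 0.3750 0.0000]
Step 3: x=[1.9844 8.6328 11.3594 15.0235] v=[-4.3125 0.2813 1.0625 0.0938]
Step 4: x=[2.0723 7.7227 11.7422 15.1309] v=[0.3515 -3.6405 1.5313 0.4297]
Step 5: x=[3.0547 6.4049 12.0462 15.3912] v=[3.9296 -5.2714 1.2159 1.0410]
Step 6: x=[4.1110 5.6598 12.0632 15.8152] v=[4.2251 -2.9803 0.0678 1.6960]
Step 7: x=[4.5267 6.1284 11.7487 16.3012] v=[1.6629 1.8743 -1.2579 1.9440]
Max displacement = 2.3402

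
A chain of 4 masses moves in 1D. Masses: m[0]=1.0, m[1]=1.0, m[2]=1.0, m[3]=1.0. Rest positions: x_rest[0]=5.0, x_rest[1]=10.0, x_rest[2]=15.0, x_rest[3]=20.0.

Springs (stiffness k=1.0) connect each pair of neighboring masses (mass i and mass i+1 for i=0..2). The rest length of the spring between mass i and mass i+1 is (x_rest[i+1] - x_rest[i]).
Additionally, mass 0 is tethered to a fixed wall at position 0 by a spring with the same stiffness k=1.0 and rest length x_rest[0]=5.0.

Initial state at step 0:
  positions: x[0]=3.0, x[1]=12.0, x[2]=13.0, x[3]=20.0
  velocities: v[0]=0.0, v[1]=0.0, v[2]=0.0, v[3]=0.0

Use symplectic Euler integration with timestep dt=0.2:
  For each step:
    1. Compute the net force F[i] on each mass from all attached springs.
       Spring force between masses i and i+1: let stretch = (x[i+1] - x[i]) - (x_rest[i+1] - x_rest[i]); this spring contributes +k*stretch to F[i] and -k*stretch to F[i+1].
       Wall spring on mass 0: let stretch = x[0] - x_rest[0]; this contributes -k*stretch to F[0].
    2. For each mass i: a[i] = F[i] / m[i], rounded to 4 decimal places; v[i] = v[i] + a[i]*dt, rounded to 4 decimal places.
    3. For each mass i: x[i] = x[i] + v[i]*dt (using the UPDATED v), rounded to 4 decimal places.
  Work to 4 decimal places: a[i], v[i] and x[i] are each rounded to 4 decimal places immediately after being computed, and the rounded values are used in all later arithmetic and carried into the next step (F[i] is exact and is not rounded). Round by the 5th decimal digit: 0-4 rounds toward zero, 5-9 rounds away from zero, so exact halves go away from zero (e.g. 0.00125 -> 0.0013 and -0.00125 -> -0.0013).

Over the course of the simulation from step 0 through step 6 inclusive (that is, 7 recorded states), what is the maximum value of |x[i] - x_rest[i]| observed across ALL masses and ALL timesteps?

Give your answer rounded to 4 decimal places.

Answer: 2.0727

Derivation:
Step 0: x=[3.0000 12.0000 13.0000 20.0000] v=[0.0000 0.0000 0.0000 0.0000]
Step 1: x=[3.2400 11.6800 13.2400 19.9200] v=[1.2000 -1.6000 1.2000 -0.4000]
Step 2: x=[3.6880 11.0848 13.6848 19.7728] v=[2.2400 -2.9760 2.2240 -0.7360]
Step 3: x=[4.2844 10.2977 14.2691 19.5821] v=[2.9818 -3.9354 2.9216 -0.9536]
Step 4: x=[4.9499 9.4289 14.9071 19.3789] v=[3.3276 -4.3438 3.1899 -1.0162]
Step 5: x=[5.5966 8.6001 15.5048 19.1968] v=[3.2334 -4.1440 2.9886 -0.9106]
Step 6: x=[6.1396 7.9273 15.9740 19.0670] v=[2.7148 -3.3638 2.3461 -0.6490]
Max displacement = 2.0727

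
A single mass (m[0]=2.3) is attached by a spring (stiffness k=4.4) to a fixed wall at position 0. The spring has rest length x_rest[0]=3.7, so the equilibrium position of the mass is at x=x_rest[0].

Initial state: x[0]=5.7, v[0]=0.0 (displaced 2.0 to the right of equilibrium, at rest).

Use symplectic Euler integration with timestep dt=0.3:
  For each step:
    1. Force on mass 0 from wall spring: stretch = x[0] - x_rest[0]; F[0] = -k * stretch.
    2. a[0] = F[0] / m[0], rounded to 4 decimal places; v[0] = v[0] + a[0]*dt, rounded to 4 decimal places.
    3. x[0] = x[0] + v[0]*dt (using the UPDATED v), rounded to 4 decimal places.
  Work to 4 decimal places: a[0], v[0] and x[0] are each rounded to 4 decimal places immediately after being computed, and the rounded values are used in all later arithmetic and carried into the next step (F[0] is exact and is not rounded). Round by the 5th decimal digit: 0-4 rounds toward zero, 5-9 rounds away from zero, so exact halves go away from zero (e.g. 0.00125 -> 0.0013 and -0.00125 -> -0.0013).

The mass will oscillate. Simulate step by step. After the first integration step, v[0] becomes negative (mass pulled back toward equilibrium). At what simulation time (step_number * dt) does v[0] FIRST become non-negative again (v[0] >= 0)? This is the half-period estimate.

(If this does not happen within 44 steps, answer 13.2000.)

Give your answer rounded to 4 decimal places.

Answer: 2.4000

Derivation:
Step 0: x=[5.7000] v=[0.0000]
Step 1: x=[5.3557] v=[-1.1478]
Step 2: x=[4.7263] v=[-2.0980]
Step 3: x=[3.9202] v=[-2.6870]
Step 4: x=[3.0762] v=[-2.8134]
Step 5: x=[2.3396] v=[-2.4554]
Step 6: x=[1.8372] v=[-1.6747]
Step 7: x=[1.6555] v=[-0.6056]
Step 8: x=[1.8258] v=[0.5678]
First v>=0 after going negative at step 8, time=2.4000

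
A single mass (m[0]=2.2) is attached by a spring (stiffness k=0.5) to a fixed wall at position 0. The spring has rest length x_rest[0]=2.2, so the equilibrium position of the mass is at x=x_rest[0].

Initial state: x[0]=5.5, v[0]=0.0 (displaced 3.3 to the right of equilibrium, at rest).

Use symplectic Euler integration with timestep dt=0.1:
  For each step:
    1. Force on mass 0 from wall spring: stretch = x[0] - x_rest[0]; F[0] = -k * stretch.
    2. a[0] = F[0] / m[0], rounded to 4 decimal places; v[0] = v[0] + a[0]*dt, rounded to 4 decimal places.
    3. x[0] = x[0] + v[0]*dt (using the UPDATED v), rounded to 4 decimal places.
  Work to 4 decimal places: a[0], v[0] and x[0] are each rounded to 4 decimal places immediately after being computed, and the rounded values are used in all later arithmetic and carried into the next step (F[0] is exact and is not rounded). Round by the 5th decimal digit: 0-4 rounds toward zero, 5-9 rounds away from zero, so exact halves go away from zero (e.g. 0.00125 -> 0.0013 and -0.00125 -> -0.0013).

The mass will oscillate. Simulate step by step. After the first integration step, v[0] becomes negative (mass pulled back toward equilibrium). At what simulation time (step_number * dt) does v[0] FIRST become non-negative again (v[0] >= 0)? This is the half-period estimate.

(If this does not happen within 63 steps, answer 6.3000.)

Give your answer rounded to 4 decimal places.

Answer: 6.3000

Derivation:
Step 0: x=[5.5000] v=[0.0000]
Step 1: x=[5.4925] v=[-0.0750]
Step 2: x=[5.4775] v=[-0.1498]
Step 3: x=[5.4551] v=[-0.2243]
Step 4: x=[5.4253] v=[-0.2983]
Step 5: x=[5.3881] v=[-0.3716]
Step 6: x=[5.3437] v=[-0.4441]
Step 7: x=[5.2921] v=[-0.5156]
Step 8: x=[5.2335] v=[-0.5859]
Step 9: x=[5.1680] v=[-0.6548]
Step 10: x=[5.0958] v=[-0.7223]
Step 11: x=[5.0170] v=[-0.7881]
Step 12: x=[4.9318] v=[-0.8521]
Step 13: x=[4.8404] v=[-0.9142]
Step 14: x=[4.7430] v=[-0.9742]
Step 15: x=[4.6398] v=[-1.0320]
Step 16: x=[4.5311] v=[-1.0875]
Step 17: x=[4.4171] v=[-1.1405]
Step 18: x=[4.2980] v=[-1.1909]
Step 19: x=[4.1741] v=[-1.2386]
Step 20: x=[4.0458] v=[-1.2835]
Step 21: x=[3.9133] v=[-1.3255]
Step 22: x=[3.7769] v=[-1.3644]
Step 23: x=[3.6369] v=[-1.4002]
Step 24: x=[3.4936] v=[-1.4329]
Step 25: x=[3.3474] v=[-1.4623]
Step 26: x=[3.1986] v=[-1.4884]
Step 27: x=[3.0475] v=[-1.5111]
Step 28: x=[2.8945] v=[-1.5304]
Step 29: x=[2.7399] v=[-1.5462]
Step 30: x=[2.5841] v=[-1.5585]
Step 31: x=[2.4274] v=[-1.5672]
Step 32: x=[2.2702] v=[-1.5724]
Step 33: x=[2.1128] v=[-1.5740]
Step 34: x=[1.9556] v=[-1.5720]
Step 35: x=[1.7990] v=[-1.5665]
Step 36: x=[1.6433] v=[-1.5574]
Step 37: x=[1.4888] v=[-1.5448]
Step 38: x=[1.3359] v=[-1.5286]
Step 39: x=[1.1850] v=[-1.5090]
Step 40: x=[1.0364] v=[-1.4859]
Step 41: x=[0.8905] v=[-1.4595]
Step 42: x=[0.7475] v=[-1.4297]
Step 43: x=[0.6078] v=[-1.3967]
Step 44: x=[0.4718] v=[-1.3605]
Step 45: x=[0.3397] v=[-1.3212]
Step 46: x=[0.2118] v=[-1.2789]
Step 47: x=[0.0884] v=[-1.2337]
Step 48: x=[-0.0302] v=[-1.1857]
Step 49: x=[-0.1437] v=[-1.1350]
Step 50: x=[-0.2519] v=[-1.0817]
Step 51: x=[-0.3545] v=[-1.0260]
Step 52: x=[-0.4513] v=[-0.9679]
Step 53: x=[-0.5421] v=[-0.9076]
Step 54: x=[-0.6266] v=[-0.8453]
Step 55: x=[-0.7047] v=[-0.7811]
Step 56: x=[-0.7762] v=[-0.7151]
Step 57: x=[-0.8410] v=[-0.6475]
Step 58: x=[-0.8988] v=[-0.5784]
Step 59: x=[-0.9496] v=[-0.5080]
Step 60: x=[-0.9932] v=[-0.4364]
Step 61: x=[-1.0296] v=[-0.3638]
Step 62: x=[-1.0586] v=[-0.2904]
Step 63: x=[-1.0802] v=[-0.2163]
v[0] did not become non-negative within 63 steps; using fallback time=6.3000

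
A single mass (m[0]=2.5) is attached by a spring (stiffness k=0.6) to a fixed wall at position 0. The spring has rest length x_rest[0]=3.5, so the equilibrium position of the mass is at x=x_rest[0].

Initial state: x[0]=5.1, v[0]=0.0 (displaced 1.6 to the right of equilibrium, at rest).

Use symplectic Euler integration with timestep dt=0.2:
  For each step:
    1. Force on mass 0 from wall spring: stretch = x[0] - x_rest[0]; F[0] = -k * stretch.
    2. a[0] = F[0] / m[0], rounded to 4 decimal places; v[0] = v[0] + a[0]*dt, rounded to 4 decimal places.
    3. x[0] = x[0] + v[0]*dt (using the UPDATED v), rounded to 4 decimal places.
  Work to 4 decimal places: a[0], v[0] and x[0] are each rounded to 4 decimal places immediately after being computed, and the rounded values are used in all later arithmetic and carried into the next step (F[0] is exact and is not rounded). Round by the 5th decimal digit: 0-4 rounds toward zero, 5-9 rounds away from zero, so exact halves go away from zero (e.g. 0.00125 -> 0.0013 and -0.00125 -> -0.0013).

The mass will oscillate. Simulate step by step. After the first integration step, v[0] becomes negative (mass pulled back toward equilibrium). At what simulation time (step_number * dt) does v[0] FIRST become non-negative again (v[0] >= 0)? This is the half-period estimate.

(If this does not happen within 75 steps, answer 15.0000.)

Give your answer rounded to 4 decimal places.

Answer: 6.6000

Derivation:
Step 0: x=[5.1000] v=[0.0000]
Step 1: x=[5.0846] v=[-0.0768]
Step 2: x=[5.0540] v=[-0.1529]
Step 3: x=[5.0085] v=[-0.2275]
Step 4: x=[4.9485] v=[-0.2999]
Step 5: x=[4.8746] v=[-0.3694]
Step 6: x=[4.7875] v=[-0.4354]
Step 7: x=[4.6881] v=[-0.4972]
Step 8: x=[4.5773] v=[-0.5542]
Step 9: x=[4.4561] v=[-0.6059]
Step 10: x=[4.3257] v=[-0.6518]
Step 11: x=[4.1874] v=[-0.6914]
Step 12: x=[4.0425] v=[-0.7244]
Step 13: x=[3.8924] v=[-0.7504]
Step 14: x=[3.7386] v=[-0.7692]
Step 15: x=[3.5825] v=[-0.7807]
Step 16: x=[3.4256] v=[-0.7847]
Step 17: x=[3.2694] v=[-0.7811]
Step 18: x=[3.1154] v=[-0.7700]
Step 19: x=[2.9651] v=[-0.7515]
Step 20: x=[2.8199] v=[-0.7258]
Step 21: x=[2.6813] v=[-0.6932]
Step 22: x=[2.5505] v=[-0.6539]
Step 23: x=[2.4288] v=[-0.6083]
Step 24: x=[2.3174] v=[-0.5569]
Step 25: x=[2.2174] v=[-0.5001]
Step 26: x=[2.1297] v=[-0.4385]
Step 27: x=[2.0552] v=[-0.3727]
Step 28: x=[1.9945] v=[-0.3033]
Step 29: x=[1.9483] v=[-0.2310]
Step 30: x=[1.9170] v=[-0.1565]
Step 31: x=[1.9009] v=[-0.0805]
Step 32: x=[1.9002] v=[-0.0037]
Step 33: x=[1.9148] v=[0.0731]
First v>=0 after going negative at step 33, time=6.6000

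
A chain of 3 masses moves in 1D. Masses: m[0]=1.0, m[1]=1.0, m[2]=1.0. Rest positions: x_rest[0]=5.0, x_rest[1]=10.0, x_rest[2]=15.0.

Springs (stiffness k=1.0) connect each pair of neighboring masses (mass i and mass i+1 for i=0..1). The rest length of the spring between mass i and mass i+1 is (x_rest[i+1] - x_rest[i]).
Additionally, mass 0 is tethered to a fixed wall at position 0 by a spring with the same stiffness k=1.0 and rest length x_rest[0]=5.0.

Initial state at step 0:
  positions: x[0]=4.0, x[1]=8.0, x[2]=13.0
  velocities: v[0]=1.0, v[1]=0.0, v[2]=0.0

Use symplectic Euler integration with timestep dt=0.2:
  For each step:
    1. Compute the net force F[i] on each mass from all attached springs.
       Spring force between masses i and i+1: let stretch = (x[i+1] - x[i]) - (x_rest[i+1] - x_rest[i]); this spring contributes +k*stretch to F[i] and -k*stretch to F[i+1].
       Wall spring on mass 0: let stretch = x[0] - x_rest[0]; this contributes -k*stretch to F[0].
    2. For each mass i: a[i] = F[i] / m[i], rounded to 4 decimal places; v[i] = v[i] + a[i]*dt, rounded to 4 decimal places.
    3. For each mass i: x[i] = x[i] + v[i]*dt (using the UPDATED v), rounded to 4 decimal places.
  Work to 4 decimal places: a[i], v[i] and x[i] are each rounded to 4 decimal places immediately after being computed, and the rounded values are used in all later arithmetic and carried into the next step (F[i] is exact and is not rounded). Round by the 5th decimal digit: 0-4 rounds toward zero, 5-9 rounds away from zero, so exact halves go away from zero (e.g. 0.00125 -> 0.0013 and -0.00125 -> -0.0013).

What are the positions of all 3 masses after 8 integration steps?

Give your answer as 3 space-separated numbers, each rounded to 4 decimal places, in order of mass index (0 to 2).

Step 0: x=[4.0000 8.0000 13.0000] v=[1.0000 0.0000 0.0000]
Step 1: x=[4.2000 8.0400 13.0000] v=[1.0000 0.2000 0.0000]
Step 2: x=[4.3856 8.1248 13.0016] v=[0.9280 0.4240 0.0080]
Step 3: x=[4.5453 8.2551 13.0081] v=[0.7987 0.6515 0.0326]
Step 4: x=[4.6716 8.4271 13.0245] v=[0.6316 0.8601 0.0820]
Step 5: x=[4.7613 8.6328 13.0570] v=[0.4484 1.0285 0.1625]
Step 6: x=[4.8154 8.8606 13.1125] v=[0.2704 1.1390 0.2777]
Step 7: x=[4.8387 9.0967 13.1980] v=[0.1164 1.1803 0.4273]
Step 8: x=[4.8388 9.3265 13.3194] v=[0.0003 1.1490 0.6070]

Answer: 4.8388 9.3265 13.3194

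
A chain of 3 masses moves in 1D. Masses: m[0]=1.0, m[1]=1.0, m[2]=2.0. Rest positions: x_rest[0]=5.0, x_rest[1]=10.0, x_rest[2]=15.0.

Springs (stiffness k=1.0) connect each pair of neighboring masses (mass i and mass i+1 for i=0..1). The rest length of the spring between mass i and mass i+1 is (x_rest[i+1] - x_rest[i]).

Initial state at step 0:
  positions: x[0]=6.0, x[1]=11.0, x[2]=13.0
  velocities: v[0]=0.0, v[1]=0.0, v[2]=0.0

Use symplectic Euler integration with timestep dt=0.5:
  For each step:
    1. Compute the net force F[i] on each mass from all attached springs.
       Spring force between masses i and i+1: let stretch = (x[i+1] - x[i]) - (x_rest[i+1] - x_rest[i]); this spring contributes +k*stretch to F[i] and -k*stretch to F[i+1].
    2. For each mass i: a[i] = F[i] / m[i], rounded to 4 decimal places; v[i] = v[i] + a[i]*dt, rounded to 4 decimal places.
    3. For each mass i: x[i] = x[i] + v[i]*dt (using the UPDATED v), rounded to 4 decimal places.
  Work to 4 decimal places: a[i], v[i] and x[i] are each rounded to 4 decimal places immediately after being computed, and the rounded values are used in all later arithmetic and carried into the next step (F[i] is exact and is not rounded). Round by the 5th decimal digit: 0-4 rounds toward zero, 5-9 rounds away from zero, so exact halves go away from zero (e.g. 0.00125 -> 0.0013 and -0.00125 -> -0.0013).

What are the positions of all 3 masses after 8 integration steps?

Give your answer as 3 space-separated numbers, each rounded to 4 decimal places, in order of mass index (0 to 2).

Step 0: x=[6.0000 11.0000 13.0000] v=[0.0000 0.0000 0.0000]
Step 1: x=[6.0000 10.2500 13.3750] v=[0.0000 -1.5000 0.7500]
Step 2: x=[5.8125 9.2188 13.9844] v=[-0.3750 -2.0625 1.2188]
Step 3: x=[5.2266 8.5274 14.6231] v=[-1.1719 -1.3829 1.2774]
Step 4: x=[4.2159 8.5347 15.1249] v=[-2.0215 0.0146 1.0035]
Step 5: x=[3.0349 9.1099 15.4279] v=[-2.3621 1.1503 0.6060]
Step 6: x=[2.1226 9.7458 15.5662] v=[-1.8246 1.2718 0.2765]
Step 7: x=[1.8661 9.9310 15.6019] v=[-0.5130 0.3704 0.0714]
Step 8: x=[2.3759 9.5177 15.5537] v=[1.0195 -0.8266 -0.0964]

Answer: 2.3759 9.5177 15.5537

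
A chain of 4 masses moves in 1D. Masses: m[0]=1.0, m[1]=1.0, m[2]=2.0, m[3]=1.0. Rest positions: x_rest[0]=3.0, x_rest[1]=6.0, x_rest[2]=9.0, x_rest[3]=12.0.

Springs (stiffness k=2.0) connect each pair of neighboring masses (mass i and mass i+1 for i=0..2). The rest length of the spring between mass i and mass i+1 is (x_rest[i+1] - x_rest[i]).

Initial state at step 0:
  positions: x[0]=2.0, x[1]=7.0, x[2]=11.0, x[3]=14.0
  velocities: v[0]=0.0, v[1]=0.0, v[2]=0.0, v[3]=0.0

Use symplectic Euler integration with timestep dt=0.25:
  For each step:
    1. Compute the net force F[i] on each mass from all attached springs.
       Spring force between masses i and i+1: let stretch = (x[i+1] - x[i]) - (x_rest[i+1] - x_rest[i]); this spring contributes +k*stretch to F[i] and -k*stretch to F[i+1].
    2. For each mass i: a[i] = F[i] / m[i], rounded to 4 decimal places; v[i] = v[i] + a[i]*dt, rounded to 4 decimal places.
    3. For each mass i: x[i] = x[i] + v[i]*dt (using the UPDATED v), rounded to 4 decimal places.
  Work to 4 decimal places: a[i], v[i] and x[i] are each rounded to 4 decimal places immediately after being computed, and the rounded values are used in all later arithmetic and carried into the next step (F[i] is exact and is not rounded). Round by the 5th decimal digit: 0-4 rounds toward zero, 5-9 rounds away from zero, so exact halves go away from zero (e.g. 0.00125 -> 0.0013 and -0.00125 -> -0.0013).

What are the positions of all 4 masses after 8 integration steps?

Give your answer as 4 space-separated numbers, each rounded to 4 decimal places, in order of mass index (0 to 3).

Answer: 5.3757 7.7304 9.5085 12.8771

Derivation:
Step 0: x=[2.0000 7.0000 11.0000 14.0000] v=[0.0000 0.0000 0.0000 0.0000]
Step 1: x=[2.2500 6.8750 10.9375 14.0000] v=[1.0000 -0.5000 -0.2500 0.0000]
Step 2: x=[2.7031 6.6797 10.8125 13.9922] v=[1.8125 -0.7813 -0.5000 -0.0313]
Step 3: x=[3.2783 6.5039 10.6279 13.9619] v=[2.3008 -0.7032 -0.7383 -0.1212]
Step 4: x=[3.8817 6.4404 10.3940 13.8899] v=[2.4136 -0.2540 -0.9358 -0.2882]
Step 5: x=[4.4300 6.5513 10.1315 13.7559] v=[2.1930 0.4435 -1.0502 -0.5362]
Step 6: x=[4.8684 6.8446 9.8717 13.5438] v=[1.7537 1.1730 -1.0392 -0.8484]
Step 7: x=[5.1789 7.2692 9.6522 13.2477] v=[1.2418 1.6985 -0.8780 -1.1845]
Step 8: x=[5.3757 7.7304 9.5085 12.8771] v=[0.7870 1.8449 -0.5749 -1.4823]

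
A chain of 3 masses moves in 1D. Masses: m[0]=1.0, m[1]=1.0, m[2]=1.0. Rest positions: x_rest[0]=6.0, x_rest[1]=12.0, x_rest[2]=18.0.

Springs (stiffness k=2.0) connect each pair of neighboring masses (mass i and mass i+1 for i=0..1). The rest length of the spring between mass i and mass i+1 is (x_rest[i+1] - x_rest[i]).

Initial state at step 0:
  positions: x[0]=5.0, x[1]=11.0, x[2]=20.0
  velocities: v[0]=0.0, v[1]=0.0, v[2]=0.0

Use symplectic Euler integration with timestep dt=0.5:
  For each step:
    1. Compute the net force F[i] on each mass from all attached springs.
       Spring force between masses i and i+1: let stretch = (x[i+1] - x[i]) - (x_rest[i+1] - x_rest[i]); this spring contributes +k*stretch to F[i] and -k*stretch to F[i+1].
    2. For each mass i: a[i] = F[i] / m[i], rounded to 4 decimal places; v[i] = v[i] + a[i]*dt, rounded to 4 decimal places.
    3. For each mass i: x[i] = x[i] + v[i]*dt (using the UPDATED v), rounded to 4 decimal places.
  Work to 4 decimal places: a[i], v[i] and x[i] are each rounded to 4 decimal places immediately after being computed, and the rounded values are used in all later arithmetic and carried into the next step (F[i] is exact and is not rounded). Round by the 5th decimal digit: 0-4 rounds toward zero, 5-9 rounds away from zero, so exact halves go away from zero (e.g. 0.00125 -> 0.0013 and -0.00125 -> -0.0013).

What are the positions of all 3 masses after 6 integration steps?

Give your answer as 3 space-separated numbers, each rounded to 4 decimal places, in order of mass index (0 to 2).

Step 0: x=[5.0000 11.0000 20.0000] v=[0.0000 0.0000 0.0000]
Step 1: x=[5.0000 12.5000 18.5000] v=[0.0000 3.0000 -3.0000]
Step 2: x=[5.7500 13.2500 17.0000] v=[1.5000 1.5000 -3.0000]
Step 3: x=[7.2500 12.1250 16.6250] v=[3.0000 -2.2500 -0.7500]
Step 4: x=[8.1875 10.8125 17.0000] v=[1.8750 -2.6250 0.7500]
Step 5: x=[7.4375 11.2813 17.2813] v=[-1.5000 0.9375 0.5625]
Step 6: x=[5.6094 12.8282 17.5626] v=[-3.6562 3.0937 0.5625]

Answer: 5.6094 12.8282 17.5626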